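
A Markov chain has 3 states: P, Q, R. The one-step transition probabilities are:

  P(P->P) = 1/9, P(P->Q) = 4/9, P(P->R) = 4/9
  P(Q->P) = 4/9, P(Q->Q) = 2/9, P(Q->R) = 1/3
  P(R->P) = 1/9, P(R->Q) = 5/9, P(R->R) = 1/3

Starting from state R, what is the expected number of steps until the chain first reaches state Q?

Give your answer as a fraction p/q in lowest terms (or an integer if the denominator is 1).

Let h_i = expected steps to first reach Q from state i.
Boundary: h_Q = 0.
First-step equations for the other states:
  h_P = 1 + 1/9*h_P + 4/9*h_Q + 4/9*h_R
  h_R = 1 + 1/9*h_P + 5/9*h_Q + 1/3*h_R

Substituting h_Q = 0 and rearranging gives the linear system (I - Q) h = 1:
  [8/9, -4/9] . (h_P, h_R) = 1
  [-1/9, 2/3] . (h_P, h_R) = 1

Solving yields:
  h_P = 45/22
  h_R = 81/44

Starting state is R, so the expected hitting time is h_R = 81/44.

Answer: 81/44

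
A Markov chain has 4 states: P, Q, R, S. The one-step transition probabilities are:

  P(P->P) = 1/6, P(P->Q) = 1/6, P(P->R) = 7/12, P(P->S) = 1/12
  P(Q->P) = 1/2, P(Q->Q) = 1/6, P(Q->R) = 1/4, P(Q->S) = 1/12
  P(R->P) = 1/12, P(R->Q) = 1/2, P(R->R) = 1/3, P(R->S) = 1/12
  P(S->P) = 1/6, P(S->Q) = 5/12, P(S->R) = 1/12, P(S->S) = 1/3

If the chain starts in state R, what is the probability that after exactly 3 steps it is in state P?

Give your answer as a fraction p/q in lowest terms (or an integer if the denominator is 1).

Computing P^3 by repeated multiplication:
P^1 =
  P: [1/6, 1/6, 7/12, 1/12]
  Q: [1/2, 1/6, 1/4, 1/12]
  R: [1/12, 1/2, 1/3, 1/12]
  S: [1/6, 5/12, 1/12, 1/3]
P^2 =
  P: [25/144, 55/144, 49/144, 5/48]
  Q: [29/144, 13/48, 61/144, 5/48]
  R: [11/36, 43/144, 7/24, 5/48]
  S: [43/144, 5/18, 37/144, 1/6]
P^3 =
  P: [17/64, 529/1728, 551/1728, 7/64]
  Q: [383/1728, 577/1728, 193/576, 7/64]
  R: [209/864, 167/576, 155/432, 7/64]
  S: [137/576, 127/432, 593/1728, 1/8]

(P^3)[R -> P] = 209/864

Answer: 209/864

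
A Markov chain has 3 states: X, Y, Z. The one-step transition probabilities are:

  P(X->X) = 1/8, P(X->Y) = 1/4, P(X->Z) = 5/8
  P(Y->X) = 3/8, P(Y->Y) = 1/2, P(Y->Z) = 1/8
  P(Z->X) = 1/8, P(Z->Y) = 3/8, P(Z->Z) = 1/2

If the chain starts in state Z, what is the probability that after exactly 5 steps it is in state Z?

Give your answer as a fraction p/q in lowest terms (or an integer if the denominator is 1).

Computing P^5 by repeated multiplication:
P^1 =
  X: [1/8, 1/4, 5/8]
  Y: [3/8, 1/2, 1/8]
  Z: [1/8, 3/8, 1/2]
P^2 =
  X: [3/16, 25/64, 27/64]
  Y: [1/4, 25/64, 23/64]
  Z: [7/32, 13/32, 3/8]
P^3 =
  X: [57/256, 205/512, 193/512]
  Y: [57/256, 201/512, 197/512]
  Z: [29/128, 51/128, 3/8]
P^4 =
  X: [461/2048, 1627/4096, 1547/4096]
  Y: [457/2048, 1623/4096, 1559/4096]
  Z: [115/512, 203/512, 97/256]
P^5 =
  X: [3675/16384, 12993/32768, 12425/32768]
  Y: [3671/16384, 12997/32768, 12429/32768]
  Z: [459/2048, 203/512, 777/2048]

(P^5)[Z -> Z] = 777/2048

Answer: 777/2048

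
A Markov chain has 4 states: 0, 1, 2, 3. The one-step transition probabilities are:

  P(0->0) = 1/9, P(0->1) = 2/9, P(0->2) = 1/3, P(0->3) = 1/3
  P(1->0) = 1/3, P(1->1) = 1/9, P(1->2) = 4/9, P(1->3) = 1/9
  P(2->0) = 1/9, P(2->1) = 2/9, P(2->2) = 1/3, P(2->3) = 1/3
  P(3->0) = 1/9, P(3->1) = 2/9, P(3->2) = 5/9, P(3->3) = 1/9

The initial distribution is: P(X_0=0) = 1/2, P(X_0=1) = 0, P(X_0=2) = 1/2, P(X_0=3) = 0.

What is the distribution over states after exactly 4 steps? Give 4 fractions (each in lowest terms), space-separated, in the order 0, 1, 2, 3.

Answer: 1021/6561 1312/6561 2687/6561 1541/6561

Derivation:
Propagating the distribution step by step (d_{t+1} = d_t * P):
d_0 = (0=1/2, 1=0, 2=1/2, 3=0)
  d_1[0] = 1/2*1/9 + 0*1/3 + 1/2*1/9 + 0*1/9 = 1/9
  d_1[1] = 1/2*2/9 + 0*1/9 + 1/2*2/9 + 0*2/9 = 2/9
  d_1[2] = 1/2*1/3 + 0*4/9 + 1/2*1/3 + 0*5/9 = 1/3
  d_1[3] = 1/2*1/3 + 0*1/9 + 1/2*1/3 + 0*1/9 = 1/3
d_1 = (0=1/9, 1=2/9, 2=1/3, 3=1/3)
  d_2[0] = 1/9*1/9 + 2/9*1/3 + 1/3*1/9 + 1/3*1/9 = 13/81
  d_2[1] = 1/9*2/9 + 2/9*1/9 + 1/3*2/9 + 1/3*2/9 = 16/81
  d_2[2] = 1/9*1/3 + 2/9*4/9 + 1/3*1/3 + 1/3*5/9 = 35/81
  d_2[3] = 1/9*1/3 + 2/9*1/9 + 1/3*1/3 + 1/3*1/9 = 17/81
d_2 = (0=13/81, 1=16/81, 2=35/81, 3=17/81)
  d_3[0] = 13/81*1/9 + 16/81*1/3 + 35/81*1/9 + 17/81*1/9 = 113/729
  d_3[1] = 13/81*2/9 + 16/81*1/9 + 35/81*2/9 + 17/81*2/9 = 146/729
  d_3[2] = 13/81*1/3 + 16/81*4/9 + 35/81*1/3 + 17/81*5/9 = 293/729
  d_3[3] = 13/81*1/3 + 16/81*1/9 + 35/81*1/3 + 17/81*1/9 = 59/243
d_3 = (0=113/729, 1=146/729, 2=293/729, 3=59/243)
  d_4[0] = 113/729*1/9 + 146/729*1/3 + 293/729*1/9 + 59/243*1/9 = 1021/6561
  d_4[1] = 113/729*2/9 + 146/729*1/9 + 293/729*2/9 + 59/243*2/9 = 1312/6561
  d_4[2] = 113/729*1/3 + 146/729*4/9 + 293/729*1/3 + 59/243*5/9 = 2687/6561
  d_4[3] = 113/729*1/3 + 146/729*1/9 + 293/729*1/3 + 59/243*1/9 = 1541/6561
d_4 = (0=1021/6561, 1=1312/6561, 2=2687/6561, 3=1541/6561)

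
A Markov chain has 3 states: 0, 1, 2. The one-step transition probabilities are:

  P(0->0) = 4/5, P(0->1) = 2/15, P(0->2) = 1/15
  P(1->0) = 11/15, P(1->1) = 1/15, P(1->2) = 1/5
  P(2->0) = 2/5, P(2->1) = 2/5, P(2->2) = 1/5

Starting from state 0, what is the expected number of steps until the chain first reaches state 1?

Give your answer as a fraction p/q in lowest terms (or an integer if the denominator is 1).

Let h_i = expected steps to first reach 1 from state i.
Boundary: h_1 = 0.
First-step equations for the other states:
  h_0 = 1 + 4/5*h_0 + 2/15*h_1 + 1/15*h_2
  h_2 = 1 + 2/5*h_0 + 2/5*h_1 + 1/5*h_2

Substituting h_1 = 0 and rearranging gives the linear system (I - Q) h = 1:
  [1/5, -1/15] . (h_0, h_2) = 1
  [-2/5, 4/5] . (h_0, h_2) = 1

Solving yields:
  h_0 = 13/2
  h_2 = 9/2

Starting state is 0, so the expected hitting time is h_0 = 13/2.

Answer: 13/2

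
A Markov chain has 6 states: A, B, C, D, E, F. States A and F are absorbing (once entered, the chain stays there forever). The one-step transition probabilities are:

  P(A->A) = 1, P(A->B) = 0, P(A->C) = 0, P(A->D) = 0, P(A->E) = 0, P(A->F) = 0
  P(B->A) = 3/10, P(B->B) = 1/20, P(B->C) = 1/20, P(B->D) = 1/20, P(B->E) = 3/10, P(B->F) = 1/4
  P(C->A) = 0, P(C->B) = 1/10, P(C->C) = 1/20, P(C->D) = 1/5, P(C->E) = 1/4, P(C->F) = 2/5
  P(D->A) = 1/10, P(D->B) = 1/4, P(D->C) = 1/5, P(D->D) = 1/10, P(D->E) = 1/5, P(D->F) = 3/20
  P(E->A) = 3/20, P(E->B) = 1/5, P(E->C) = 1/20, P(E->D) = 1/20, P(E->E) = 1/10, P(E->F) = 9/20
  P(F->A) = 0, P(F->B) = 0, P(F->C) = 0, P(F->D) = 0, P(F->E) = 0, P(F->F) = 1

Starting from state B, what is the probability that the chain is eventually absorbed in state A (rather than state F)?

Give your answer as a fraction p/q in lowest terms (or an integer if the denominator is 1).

Answer: 20787/47603

Derivation:
Let a_i = P(absorbed in A | start in state i).
Boundary conditions: a_A = 1, a_F = 0.
For each transient state i, a_i = sum_j P(i->j) * a_j:
  a_B = 3/10*a_A + 1/20*a_B + 1/20*a_C + 1/20*a_D + 3/10*a_E + 1/4*a_F
  a_C = 0*a_A + 1/10*a_B + 1/20*a_C + 1/5*a_D + 1/4*a_E + 2/5*a_F
  a_D = 1/10*a_A + 1/4*a_B + 1/5*a_C + 1/10*a_D + 1/5*a_E + 3/20*a_F
  a_E = 3/20*a_A + 1/5*a_B + 1/20*a_C + 1/20*a_D + 1/10*a_E + 9/20*a_F

Substituting a_A = 1 and a_F = 0, rearrange to (I - Q) a = r where r[i] = P(i -> A):
  [19/20, -1/20, -1/20, -3/10] . (a_B, a_C, a_D, a_E) = 3/10
  [-1/10, 19/20, -1/5, -1/4] . (a_B, a_C, a_D, a_E) = 0
  [-1/4, -1/5, 9/10, -1/5] . (a_B, a_C, a_D, a_E) = 1/10
  [-1/5, -1/20, -1/20, 9/10] . (a_B, a_C, a_D, a_E) = 3/20

Solving yields:
  a_B = 20787/47603
  a_C = 18563/95206
  a_D = 32461/95206
  a_E = 27941/95206

Starting state is B, so the absorption probability is a_B = 20787/47603.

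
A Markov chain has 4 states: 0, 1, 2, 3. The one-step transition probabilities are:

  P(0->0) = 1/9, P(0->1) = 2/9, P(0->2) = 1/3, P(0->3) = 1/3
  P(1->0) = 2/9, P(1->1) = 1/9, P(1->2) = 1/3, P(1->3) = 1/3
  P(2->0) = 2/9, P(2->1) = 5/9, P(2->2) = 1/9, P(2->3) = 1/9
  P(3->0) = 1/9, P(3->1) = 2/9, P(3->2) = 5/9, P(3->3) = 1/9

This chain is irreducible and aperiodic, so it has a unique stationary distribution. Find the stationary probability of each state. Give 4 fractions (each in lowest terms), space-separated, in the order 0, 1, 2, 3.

Answer: 223/1250 367/1250 39/125 27/125

Derivation:
The stationary distribution satisfies pi = pi * P, i.e.:
  pi_0 = 1/9*pi_0 + 2/9*pi_1 + 2/9*pi_2 + 1/9*pi_3
  pi_1 = 2/9*pi_0 + 1/9*pi_1 + 5/9*pi_2 + 2/9*pi_3
  pi_2 = 1/3*pi_0 + 1/3*pi_1 + 1/9*pi_2 + 5/9*pi_3
  pi_3 = 1/3*pi_0 + 1/3*pi_1 + 1/9*pi_2 + 1/9*pi_3
with normalization: pi_0 + pi_1 + pi_2 + pi_3 = 1.

Using the first 3 balance equations plus normalization, the linear system A*pi = b is:
  [-8/9, 2/9, 2/9, 1/9] . pi = 0
  [2/9, -8/9, 5/9, 2/9] . pi = 0
  [1/3, 1/3, -8/9, 5/9] . pi = 0
  [1, 1, 1, 1] . pi = 1

Solving yields:
  pi_0 = 223/1250
  pi_1 = 367/1250
  pi_2 = 39/125
  pi_3 = 27/125

Verification (pi * P):
  223/1250*1/9 + 367/1250*2/9 + 39/125*2/9 + 27/125*1/9 = 223/1250 = pi_0  (ok)
  223/1250*2/9 + 367/1250*1/9 + 39/125*5/9 + 27/125*2/9 = 367/1250 = pi_1  (ok)
  223/1250*1/3 + 367/1250*1/3 + 39/125*1/9 + 27/125*5/9 = 39/125 = pi_2  (ok)
  223/1250*1/3 + 367/1250*1/3 + 39/125*1/9 + 27/125*1/9 = 27/125 = pi_3  (ok)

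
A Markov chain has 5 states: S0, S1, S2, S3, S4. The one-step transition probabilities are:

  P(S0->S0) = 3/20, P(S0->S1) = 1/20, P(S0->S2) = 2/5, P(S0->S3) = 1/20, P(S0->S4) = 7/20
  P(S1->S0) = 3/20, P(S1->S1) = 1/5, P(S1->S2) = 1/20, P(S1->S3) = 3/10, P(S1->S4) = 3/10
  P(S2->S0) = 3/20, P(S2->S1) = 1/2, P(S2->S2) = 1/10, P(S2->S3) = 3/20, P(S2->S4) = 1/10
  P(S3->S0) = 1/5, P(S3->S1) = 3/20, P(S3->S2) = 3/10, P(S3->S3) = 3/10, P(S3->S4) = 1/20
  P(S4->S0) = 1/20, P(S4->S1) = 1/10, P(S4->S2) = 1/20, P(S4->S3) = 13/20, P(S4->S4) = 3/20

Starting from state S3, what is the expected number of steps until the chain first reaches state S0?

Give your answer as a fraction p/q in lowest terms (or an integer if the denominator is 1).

Answer: 184460/29763

Derivation:
Let h_i = expected steps to first reach S0 from state i.
Boundary: h_S0 = 0.
First-step equations for the other states:
  h_S1 = 1 + 3/20*h_S0 + 1/5*h_S1 + 1/20*h_S2 + 3/10*h_S3 + 3/10*h_S4
  h_S2 = 1 + 3/20*h_S0 + 1/2*h_S1 + 1/10*h_S2 + 3/20*h_S3 + 1/10*h_S4
  h_S3 = 1 + 1/5*h_S0 + 3/20*h_S1 + 3/10*h_S2 + 3/10*h_S3 + 1/20*h_S4
  h_S4 = 1 + 1/20*h_S0 + 1/10*h_S1 + 1/20*h_S2 + 13/20*h_S3 + 3/20*h_S4

Substituting h_S0 = 0 and rearranging gives the linear system (I - Q) h = 1:
  [4/5, -1/20, -3/10, -3/10] . (h_S1, h_S2, h_S3, h_S4) = 1
  [-1/2, 9/10, -3/20, -1/10] . (h_S1, h_S2, h_S3, h_S4) = 1
  [-3/20, -3/10, 7/10, -1/20] . (h_S1, h_S2, h_S3, h_S4) = 1
  [-1/10, -1/20, -13/20, 17/20] . (h_S1, h_S2, h_S3, h_S4) = 1

Solving yields:
  h_S1 = 197800/29763
  h_S2 = 197140/29763
  h_S3 = 184460/29763
  h_S4 = 210940/29763

Starting state is S3, so the expected hitting time is h_S3 = 184460/29763.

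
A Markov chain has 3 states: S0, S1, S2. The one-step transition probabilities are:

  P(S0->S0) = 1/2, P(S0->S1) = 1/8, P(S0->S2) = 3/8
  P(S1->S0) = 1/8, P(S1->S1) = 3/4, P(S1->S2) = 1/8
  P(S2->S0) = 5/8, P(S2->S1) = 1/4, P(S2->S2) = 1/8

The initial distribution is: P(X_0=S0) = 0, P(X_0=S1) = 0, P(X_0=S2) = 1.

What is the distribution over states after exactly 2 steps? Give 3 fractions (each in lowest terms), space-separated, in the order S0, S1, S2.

Propagating the distribution step by step (d_{t+1} = d_t * P):
d_0 = (S0=0, S1=0, S2=1)
  d_1[S0] = 0*1/2 + 0*1/8 + 1*5/8 = 5/8
  d_1[S1] = 0*1/8 + 0*3/4 + 1*1/4 = 1/4
  d_1[S2] = 0*3/8 + 0*1/8 + 1*1/8 = 1/8
d_1 = (S0=5/8, S1=1/4, S2=1/8)
  d_2[S0] = 5/8*1/2 + 1/4*1/8 + 1/8*5/8 = 27/64
  d_2[S1] = 5/8*1/8 + 1/4*3/4 + 1/8*1/4 = 19/64
  d_2[S2] = 5/8*3/8 + 1/4*1/8 + 1/8*1/8 = 9/32
d_2 = (S0=27/64, S1=19/64, S2=9/32)

Answer: 27/64 19/64 9/32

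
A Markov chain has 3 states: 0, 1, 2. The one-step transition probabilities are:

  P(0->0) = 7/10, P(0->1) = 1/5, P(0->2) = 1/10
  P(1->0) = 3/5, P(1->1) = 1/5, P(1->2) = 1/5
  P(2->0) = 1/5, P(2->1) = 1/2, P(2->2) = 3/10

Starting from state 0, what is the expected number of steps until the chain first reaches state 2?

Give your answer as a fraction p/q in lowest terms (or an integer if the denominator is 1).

Answer: 25/3

Derivation:
Let h_i = expected steps to first reach 2 from state i.
Boundary: h_2 = 0.
First-step equations for the other states:
  h_0 = 1 + 7/10*h_0 + 1/5*h_1 + 1/10*h_2
  h_1 = 1 + 3/5*h_0 + 1/5*h_1 + 1/5*h_2

Substituting h_2 = 0 and rearranging gives the linear system (I - Q) h = 1:
  [3/10, -1/5] . (h_0, h_1) = 1
  [-3/5, 4/5] . (h_0, h_1) = 1

Solving yields:
  h_0 = 25/3
  h_1 = 15/2

Starting state is 0, so the expected hitting time is h_0 = 25/3.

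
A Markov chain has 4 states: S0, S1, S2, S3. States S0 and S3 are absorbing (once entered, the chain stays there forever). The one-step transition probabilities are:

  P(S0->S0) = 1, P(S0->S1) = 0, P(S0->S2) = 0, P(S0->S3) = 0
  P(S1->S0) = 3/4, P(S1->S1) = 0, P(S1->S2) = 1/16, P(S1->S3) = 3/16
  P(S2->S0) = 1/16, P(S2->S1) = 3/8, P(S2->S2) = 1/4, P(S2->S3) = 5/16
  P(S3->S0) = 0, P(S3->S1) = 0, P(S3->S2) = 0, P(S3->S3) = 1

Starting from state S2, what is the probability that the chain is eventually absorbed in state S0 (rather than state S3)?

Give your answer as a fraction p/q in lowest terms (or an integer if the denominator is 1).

Answer: 44/93

Derivation:
Let a_i = P(absorbed in S0 | start in state i).
Boundary conditions: a_S0 = 1, a_S3 = 0.
For each transient state i, a_i = sum_j P(i->j) * a_j:
  a_S1 = 3/4*a_S0 + 0*a_S1 + 1/16*a_S2 + 3/16*a_S3
  a_S2 = 1/16*a_S0 + 3/8*a_S1 + 1/4*a_S2 + 5/16*a_S3

Substituting a_S0 = 1 and a_S3 = 0, rearrange to (I - Q) a = r where r[i] = P(i -> S0):
  [1, -1/16] . (a_S1, a_S2) = 3/4
  [-3/8, 3/4] . (a_S1, a_S2) = 1/16

Solving yields:
  a_S1 = 145/186
  a_S2 = 44/93

Starting state is S2, so the absorption probability is a_S2 = 44/93.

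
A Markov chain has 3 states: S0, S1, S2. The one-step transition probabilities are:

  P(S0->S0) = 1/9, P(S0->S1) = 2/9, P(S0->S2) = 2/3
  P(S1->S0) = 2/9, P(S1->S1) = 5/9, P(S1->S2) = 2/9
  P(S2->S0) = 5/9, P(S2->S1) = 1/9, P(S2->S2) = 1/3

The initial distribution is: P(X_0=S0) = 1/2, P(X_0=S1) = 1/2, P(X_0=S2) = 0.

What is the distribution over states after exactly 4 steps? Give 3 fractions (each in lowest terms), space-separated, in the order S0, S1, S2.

Answer: 1435/4374 3553/13122 2632/6561

Derivation:
Propagating the distribution step by step (d_{t+1} = d_t * P):
d_0 = (S0=1/2, S1=1/2, S2=0)
  d_1[S0] = 1/2*1/9 + 1/2*2/9 + 0*5/9 = 1/6
  d_1[S1] = 1/2*2/9 + 1/2*5/9 + 0*1/9 = 7/18
  d_1[S2] = 1/2*2/3 + 1/2*2/9 + 0*1/3 = 4/9
d_1 = (S0=1/6, S1=7/18, S2=4/9)
  d_2[S0] = 1/6*1/9 + 7/18*2/9 + 4/9*5/9 = 19/54
  d_2[S1] = 1/6*2/9 + 7/18*5/9 + 4/9*1/9 = 49/162
  d_2[S2] = 1/6*2/3 + 7/18*2/9 + 4/9*1/3 = 28/81
d_2 = (S0=19/54, S1=49/162, S2=28/81)
  d_3[S0] = 19/54*1/9 + 49/162*2/9 + 28/81*5/9 = 145/486
  d_3[S1] = 19/54*2/9 + 49/162*5/9 + 28/81*1/9 = 415/1458
  d_3[S2] = 19/54*2/3 + 49/162*2/9 + 28/81*1/3 = 304/729
d_3 = (S0=145/486, S1=415/1458, S2=304/729)
  d_4[S0] = 145/486*1/9 + 415/1458*2/9 + 304/729*5/9 = 1435/4374
  d_4[S1] = 145/486*2/9 + 415/1458*5/9 + 304/729*1/9 = 3553/13122
  d_4[S2] = 145/486*2/3 + 415/1458*2/9 + 304/729*1/3 = 2632/6561
d_4 = (S0=1435/4374, S1=3553/13122, S2=2632/6561)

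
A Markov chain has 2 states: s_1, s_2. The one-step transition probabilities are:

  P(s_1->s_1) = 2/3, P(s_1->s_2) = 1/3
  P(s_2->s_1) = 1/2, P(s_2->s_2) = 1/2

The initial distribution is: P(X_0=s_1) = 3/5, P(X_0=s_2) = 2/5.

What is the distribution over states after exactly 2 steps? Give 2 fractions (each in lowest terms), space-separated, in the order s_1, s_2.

Propagating the distribution step by step (d_{t+1} = d_t * P):
d_0 = (s_1=3/5, s_2=2/5)
  d_1[s_1] = 3/5*2/3 + 2/5*1/2 = 3/5
  d_1[s_2] = 3/5*1/3 + 2/5*1/2 = 2/5
d_1 = (s_1=3/5, s_2=2/5)
  d_2[s_1] = 3/5*2/3 + 2/5*1/2 = 3/5
  d_2[s_2] = 3/5*1/3 + 2/5*1/2 = 2/5
d_2 = (s_1=3/5, s_2=2/5)

Answer: 3/5 2/5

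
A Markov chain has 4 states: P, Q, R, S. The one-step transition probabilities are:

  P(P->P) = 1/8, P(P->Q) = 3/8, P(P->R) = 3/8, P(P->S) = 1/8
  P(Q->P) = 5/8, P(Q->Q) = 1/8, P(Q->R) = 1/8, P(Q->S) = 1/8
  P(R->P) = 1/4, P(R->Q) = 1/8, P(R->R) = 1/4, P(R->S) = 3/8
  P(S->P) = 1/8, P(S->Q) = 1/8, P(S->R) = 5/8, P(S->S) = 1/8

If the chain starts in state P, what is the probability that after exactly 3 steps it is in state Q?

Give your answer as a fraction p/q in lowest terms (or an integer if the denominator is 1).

Answer: 55/256

Derivation:
Computing P^3 by repeated multiplication:
P^1 =
  P: [1/8, 3/8, 3/8, 1/8]
  Q: [5/8, 1/8, 1/8, 1/8]
  R: [1/4, 1/8, 1/4, 3/8]
  S: [1/8, 1/8, 5/8, 1/8]
P^2 =
  P: [23/64, 5/32, 17/64, 7/32]
  Q: [13/64, 9/32, 23/64, 5/32]
  R: [7/32, 3/16, 13/32, 3/16]
  S: [17/64, 5/32, 19/64, 9/32]
P^3 =
  P: [121/512, 55/256, 183/512, 49/256]
  Q: [159/512, 45/256, 153/512, 55/256]
  R: [69/256, 23/128, 83/256, 29/128]
  S: [123/512, 49/256, 189/512, 51/256]

(P^3)[P -> Q] = 55/256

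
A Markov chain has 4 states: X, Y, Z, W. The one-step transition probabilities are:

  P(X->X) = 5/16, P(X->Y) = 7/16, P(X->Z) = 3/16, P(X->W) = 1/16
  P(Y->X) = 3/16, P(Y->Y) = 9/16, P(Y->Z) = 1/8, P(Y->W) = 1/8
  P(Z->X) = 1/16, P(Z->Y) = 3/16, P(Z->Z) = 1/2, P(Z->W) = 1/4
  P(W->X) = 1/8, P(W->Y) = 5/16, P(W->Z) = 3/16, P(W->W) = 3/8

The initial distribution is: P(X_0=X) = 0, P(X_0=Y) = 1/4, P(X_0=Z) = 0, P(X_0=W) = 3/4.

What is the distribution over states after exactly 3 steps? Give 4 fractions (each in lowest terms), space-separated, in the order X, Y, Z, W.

Propagating the distribution step by step (d_{t+1} = d_t * P):
d_0 = (X=0, Y=1/4, Z=0, W=3/4)
  d_1[X] = 0*5/16 + 1/4*3/16 + 0*1/16 + 3/4*1/8 = 9/64
  d_1[Y] = 0*7/16 + 1/4*9/16 + 0*3/16 + 3/4*5/16 = 3/8
  d_1[Z] = 0*3/16 + 1/4*1/8 + 0*1/2 + 3/4*3/16 = 11/64
  d_1[W] = 0*1/16 + 1/4*1/8 + 0*1/4 + 3/4*3/8 = 5/16
d_1 = (X=9/64, Y=3/8, Z=11/64, W=5/16)
  d_2[X] = 9/64*5/16 + 3/8*3/16 + 11/64*1/16 + 5/16*1/8 = 21/128
  d_2[Y] = 9/64*7/16 + 3/8*9/16 + 11/64*3/16 + 5/16*5/16 = 103/256
  d_2[Z] = 9/64*3/16 + 3/8*1/8 + 11/64*1/2 + 5/16*3/16 = 223/1024
  d_2[W] = 9/64*1/16 + 3/8*1/8 + 11/64*1/4 + 5/16*3/8 = 221/1024
d_2 = (X=21/128, Y=103/256, Z=223/1024, W=221/1024)
  d_3[X] = 21/128*5/16 + 103/256*3/16 + 223/1024*1/16 + 221/1024*1/8 = 2741/16384
  d_3[Y] = 21/128*7/16 + 103/256*9/16 + 223/1024*3/16 + 221/1024*5/16 = 3329/8192
  d_3[Z] = 21/128*3/16 + 103/256*1/8 + 223/1024*1/2 + 221/1024*3/16 = 3775/16384
  d_3[W] = 21/128*1/16 + 103/256*1/8 + 223/1024*1/4 + 221/1024*3/8 = 1605/8192
d_3 = (X=2741/16384, Y=3329/8192, Z=3775/16384, W=1605/8192)

Answer: 2741/16384 3329/8192 3775/16384 1605/8192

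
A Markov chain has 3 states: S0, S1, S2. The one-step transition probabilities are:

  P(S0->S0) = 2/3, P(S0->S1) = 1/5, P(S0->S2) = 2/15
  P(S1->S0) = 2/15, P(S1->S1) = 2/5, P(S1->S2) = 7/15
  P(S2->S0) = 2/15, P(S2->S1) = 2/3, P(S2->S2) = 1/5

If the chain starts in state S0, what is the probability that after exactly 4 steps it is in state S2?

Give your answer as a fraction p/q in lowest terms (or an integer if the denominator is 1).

Computing P^4 by repeated multiplication:
P^1 =
  S0: [2/3, 1/5, 2/15]
  S1: [2/15, 2/5, 7/15]
  S2: [2/15, 2/3, 1/5]
P^2 =
  S0: [22/45, 68/225, 47/225]
  S1: [46/225, 112/225, 67/225]
  S2: [46/225, 32/75, 83/225]
P^3 =
  S0: [266/675, 1208/3375, 31/125]
  S1: [818/3375, 296/675, 359/1125]
  S2: [818/3375, 1544/3375, 1013/3375]
P^4 =
  S0: [3478/10125, 6536/16875, 13627/50625]
  S1: [13294/50625, 2456/5625, 15227/50625]
  S2: [13294/50625, 21848/50625, 5161/16875]

(P^4)[S0 -> S2] = 13627/50625

Answer: 13627/50625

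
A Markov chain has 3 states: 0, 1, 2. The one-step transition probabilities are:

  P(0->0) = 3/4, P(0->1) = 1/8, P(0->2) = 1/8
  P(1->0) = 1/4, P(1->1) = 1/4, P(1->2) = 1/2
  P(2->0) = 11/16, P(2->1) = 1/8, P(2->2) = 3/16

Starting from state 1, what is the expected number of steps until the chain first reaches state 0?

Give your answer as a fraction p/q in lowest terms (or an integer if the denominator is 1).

Let h_i = expected steps to first reach 0 from state i.
Boundary: h_0 = 0.
First-step equations for the other states:
  h_1 = 1 + 1/4*h_0 + 1/4*h_1 + 1/2*h_2
  h_2 = 1 + 11/16*h_0 + 1/8*h_1 + 3/16*h_2

Substituting h_0 = 0 and rearranging gives the linear system (I - Q) h = 1:
  [3/4, -1/2] . (h_1, h_2) = 1
  [-1/8, 13/16] . (h_1, h_2) = 1

Solving yields:
  h_1 = 12/5
  h_2 = 8/5

Starting state is 1, so the expected hitting time is h_1 = 12/5.

Answer: 12/5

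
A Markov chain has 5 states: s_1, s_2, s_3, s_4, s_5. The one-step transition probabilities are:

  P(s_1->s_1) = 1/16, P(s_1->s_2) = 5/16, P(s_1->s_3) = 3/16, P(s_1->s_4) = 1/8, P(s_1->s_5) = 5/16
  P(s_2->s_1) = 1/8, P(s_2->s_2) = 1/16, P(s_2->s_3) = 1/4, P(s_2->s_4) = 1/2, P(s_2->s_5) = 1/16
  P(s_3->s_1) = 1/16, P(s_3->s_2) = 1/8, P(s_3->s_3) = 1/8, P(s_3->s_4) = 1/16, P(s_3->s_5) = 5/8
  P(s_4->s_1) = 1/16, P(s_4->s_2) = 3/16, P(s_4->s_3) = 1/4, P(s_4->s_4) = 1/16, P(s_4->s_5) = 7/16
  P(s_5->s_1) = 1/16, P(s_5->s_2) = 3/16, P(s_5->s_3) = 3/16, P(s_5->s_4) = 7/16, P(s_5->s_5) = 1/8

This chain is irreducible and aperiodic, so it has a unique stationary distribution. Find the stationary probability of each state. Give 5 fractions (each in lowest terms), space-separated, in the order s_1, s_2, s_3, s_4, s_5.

The stationary distribution satisfies pi = pi * P, i.e.:
  pi_s_1 = 1/16*pi_s_1 + 1/8*pi_s_2 + 1/16*pi_s_3 + 1/16*pi_s_4 + 1/16*pi_s_5
  pi_s_2 = 5/16*pi_s_1 + 1/16*pi_s_2 + 1/8*pi_s_3 + 3/16*pi_s_4 + 3/16*pi_s_5
  pi_s_3 = 3/16*pi_s_1 + 1/4*pi_s_2 + 1/8*pi_s_3 + 1/4*pi_s_4 + 3/16*pi_s_5
  pi_s_4 = 1/8*pi_s_1 + 1/2*pi_s_2 + 1/16*pi_s_3 + 1/16*pi_s_4 + 7/16*pi_s_5
  pi_s_5 = 5/16*pi_s_1 + 1/16*pi_s_2 + 5/8*pi_s_3 + 7/16*pi_s_4 + 1/8*pi_s_5
with normalization: pi_s_1 + pi_s_2 + pi_s_3 + pi_s_4 + pi_s_5 = 1.

Using the first 4 balance equations plus normalization, the linear system A*pi = b is:
  [-15/16, 1/8, 1/16, 1/16, 1/16] . pi = 0
  [5/16, -15/16, 1/8, 3/16, 3/16] . pi = 0
  [3/16, 1/4, -7/8, 1/4, 3/16] . pi = 0
  [1/8, 1/2, 1/16, -15/16, 7/16] . pi = 0
  [1, 1, 1, 1, 1] . pi = 1

Solving yields:
  pi_s_1 = 7930/109043
  pi_s_2 = 17837/109043
  pi_s_3 = 1993/9913
  pi_s_4 = 27725/109043
  pi_s_5 = 33628/109043

Verification (pi * P):
  7930/109043*1/16 + 17837/109043*1/8 + 1993/9913*1/16 + 27725/109043*1/16 + 33628/109043*1/16 = 7930/109043 = pi_s_1  (ok)
  7930/109043*5/16 + 17837/109043*1/16 + 1993/9913*1/8 + 27725/109043*3/16 + 33628/109043*3/16 = 17837/109043 = pi_s_2  (ok)
  7930/109043*3/16 + 17837/109043*1/4 + 1993/9913*1/8 + 27725/109043*1/4 + 33628/109043*3/16 = 1993/9913 = pi_s_3  (ok)
  7930/109043*1/8 + 17837/109043*1/2 + 1993/9913*1/16 + 27725/109043*1/16 + 33628/109043*7/16 = 27725/109043 = pi_s_4  (ok)
  7930/109043*5/16 + 17837/109043*1/16 + 1993/9913*5/8 + 27725/109043*7/16 + 33628/109043*1/8 = 33628/109043 = pi_s_5  (ok)

Answer: 7930/109043 17837/109043 1993/9913 27725/109043 33628/109043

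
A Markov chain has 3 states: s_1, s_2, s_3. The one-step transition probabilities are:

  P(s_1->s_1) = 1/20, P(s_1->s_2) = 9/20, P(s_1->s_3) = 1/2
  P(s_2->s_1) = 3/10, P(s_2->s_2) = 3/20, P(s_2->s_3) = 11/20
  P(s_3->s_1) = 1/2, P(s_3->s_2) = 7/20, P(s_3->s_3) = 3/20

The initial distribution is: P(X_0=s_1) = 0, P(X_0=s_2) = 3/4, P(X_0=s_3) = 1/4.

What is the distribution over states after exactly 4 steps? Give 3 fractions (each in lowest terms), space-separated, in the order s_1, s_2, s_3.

Answer: 48809/160000 25379/80000 60433/160000

Derivation:
Propagating the distribution step by step (d_{t+1} = d_t * P):
d_0 = (s_1=0, s_2=3/4, s_3=1/4)
  d_1[s_1] = 0*1/20 + 3/4*3/10 + 1/4*1/2 = 7/20
  d_1[s_2] = 0*9/20 + 3/4*3/20 + 1/4*7/20 = 1/5
  d_1[s_3] = 0*1/2 + 3/4*11/20 + 1/4*3/20 = 9/20
d_1 = (s_1=7/20, s_2=1/5, s_3=9/20)
  d_2[s_1] = 7/20*1/20 + 1/5*3/10 + 9/20*1/2 = 121/400
  d_2[s_2] = 7/20*9/20 + 1/5*3/20 + 9/20*7/20 = 69/200
  d_2[s_3] = 7/20*1/2 + 1/5*11/20 + 9/20*3/20 = 141/400
d_2 = (s_1=121/400, s_2=69/200, s_3=141/400)
  d_3[s_1] = 121/400*1/20 + 69/200*3/10 + 141/400*1/2 = 2359/8000
  d_3[s_2] = 121/400*9/20 + 69/200*3/20 + 141/400*7/20 = 249/800
  d_3[s_3] = 121/400*1/2 + 69/200*11/20 + 141/400*3/20 = 3151/8000
d_3 = (s_1=2359/8000, s_2=249/800, s_3=3151/8000)
  d_4[s_1] = 2359/8000*1/20 + 249/800*3/10 + 3151/8000*1/2 = 48809/160000
  d_4[s_2] = 2359/8000*9/20 + 249/800*3/20 + 3151/8000*7/20 = 25379/80000
  d_4[s_3] = 2359/8000*1/2 + 249/800*11/20 + 3151/8000*3/20 = 60433/160000
d_4 = (s_1=48809/160000, s_2=25379/80000, s_3=60433/160000)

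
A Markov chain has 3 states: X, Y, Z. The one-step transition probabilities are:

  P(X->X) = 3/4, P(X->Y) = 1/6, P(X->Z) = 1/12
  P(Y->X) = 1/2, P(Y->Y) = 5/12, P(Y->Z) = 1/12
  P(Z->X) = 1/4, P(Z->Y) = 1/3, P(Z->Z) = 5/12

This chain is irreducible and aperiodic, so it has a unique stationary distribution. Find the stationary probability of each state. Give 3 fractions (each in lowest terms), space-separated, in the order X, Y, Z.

The stationary distribution satisfies pi = pi * P, i.e.:
  pi_X = 3/4*pi_X + 1/2*pi_Y + 1/4*pi_Z
  pi_Y = 1/6*pi_X + 5/12*pi_Y + 1/3*pi_Z
  pi_Z = 1/12*pi_X + 1/12*pi_Y + 5/12*pi_Z
with normalization: pi_X + pi_Y + pi_Z = 1.

Using the first 2 balance equations plus normalization, the linear system A*pi = b is:
  [-1/4, 1/2, 1/4] . pi = 0
  [1/6, -7/12, 1/3] . pi = 0
  [1, 1, 1] . pi = 1

Solving yields:
  pi_X = 5/8
  pi_Y = 1/4
  pi_Z = 1/8

Verification (pi * P):
  5/8*3/4 + 1/4*1/2 + 1/8*1/4 = 5/8 = pi_X  (ok)
  5/8*1/6 + 1/4*5/12 + 1/8*1/3 = 1/4 = pi_Y  (ok)
  5/8*1/12 + 1/4*1/12 + 1/8*5/12 = 1/8 = pi_Z  (ok)

Answer: 5/8 1/4 1/8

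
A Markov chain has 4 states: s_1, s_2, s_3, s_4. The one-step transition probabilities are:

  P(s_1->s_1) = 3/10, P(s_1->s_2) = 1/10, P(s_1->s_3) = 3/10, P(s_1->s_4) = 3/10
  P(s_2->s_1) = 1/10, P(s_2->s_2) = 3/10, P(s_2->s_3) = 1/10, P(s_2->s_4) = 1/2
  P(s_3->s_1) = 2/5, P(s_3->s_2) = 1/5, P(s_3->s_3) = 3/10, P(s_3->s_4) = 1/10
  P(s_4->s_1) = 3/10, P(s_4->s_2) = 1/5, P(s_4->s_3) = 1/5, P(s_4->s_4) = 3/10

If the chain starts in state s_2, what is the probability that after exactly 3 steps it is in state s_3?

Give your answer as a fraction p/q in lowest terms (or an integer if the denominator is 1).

Answer: 111/500

Derivation:
Computing P^3 by repeated multiplication:
P^1 =
  s_1: [3/10, 1/10, 3/10, 3/10]
  s_2: [1/10, 3/10, 1/10, 1/2]
  s_3: [2/5, 1/5, 3/10, 1/10]
  s_4: [3/10, 1/5, 1/5, 3/10]
P^2 =
  s_1: [31/100, 9/50, 1/4, 13/50]
  s_2: [1/4, 11/50, 19/100, 17/50]
  s_3: [29/100, 9/50, 1/4, 7/25]
  s_4: [7/25, 19/100, 23/100, 3/10]
P^3 =
  s_1: [289/1000, 187/1000, 119/500, 143/500]
  s_2: [11/40, 197/1000, 111/500, 153/500]
  s_3: [289/1000, 189/1000, 59/250, 143/500]
  s_4: [57/200, 191/1000, 29/125, 73/250]

(P^3)[s_2 -> s_3] = 111/500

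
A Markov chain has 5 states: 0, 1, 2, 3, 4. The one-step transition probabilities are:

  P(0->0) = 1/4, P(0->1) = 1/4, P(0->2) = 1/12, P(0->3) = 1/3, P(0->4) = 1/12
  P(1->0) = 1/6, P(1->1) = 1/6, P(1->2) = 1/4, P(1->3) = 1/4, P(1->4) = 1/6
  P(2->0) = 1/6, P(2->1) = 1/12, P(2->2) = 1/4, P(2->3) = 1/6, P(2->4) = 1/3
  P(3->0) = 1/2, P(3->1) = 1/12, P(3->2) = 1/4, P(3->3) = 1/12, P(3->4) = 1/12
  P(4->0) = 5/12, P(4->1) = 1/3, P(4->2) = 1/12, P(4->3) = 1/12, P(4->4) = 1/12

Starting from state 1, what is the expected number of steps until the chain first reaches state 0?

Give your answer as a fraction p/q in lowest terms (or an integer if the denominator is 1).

Answer: 8872/2379

Derivation:
Let h_i = expected steps to first reach 0 from state i.
Boundary: h_0 = 0.
First-step equations for the other states:
  h_1 = 1 + 1/6*h_0 + 1/6*h_1 + 1/4*h_2 + 1/4*h_3 + 1/6*h_4
  h_2 = 1 + 1/6*h_0 + 1/12*h_1 + 1/4*h_2 + 1/6*h_3 + 1/3*h_4
  h_3 = 1 + 1/2*h_0 + 1/12*h_1 + 1/4*h_2 + 1/12*h_3 + 1/12*h_4
  h_4 = 1 + 5/12*h_0 + 1/3*h_1 + 1/12*h_2 + 1/12*h_3 + 1/12*h_4

Substituting h_0 = 0 and rearranging gives the linear system (I - Q) h = 1:
  [5/6, -1/4, -1/4, -1/6] . (h_1, h_2, h_3, h_4) = 1
  [-1/12, 3/4, -1/6, -1/3] . (h_1, h_2, h_3, h_4) = 1
  [-1/12, -1/4, 11/12, -1/12] . (h_1, h_2, h_3, h_4) = 1
  [-1/3, -1/12, -1/12, 11/12] . (h_1, h_2, h_3, h_4) = 1

Solving yields:
  h_1 = 8872/2379
  h_2 = 2932/793
  h_3 = 2152/793
  h_4 = 7208/2379

Starting state is 1, so the expected hitting time is h_1 = 8872/2379.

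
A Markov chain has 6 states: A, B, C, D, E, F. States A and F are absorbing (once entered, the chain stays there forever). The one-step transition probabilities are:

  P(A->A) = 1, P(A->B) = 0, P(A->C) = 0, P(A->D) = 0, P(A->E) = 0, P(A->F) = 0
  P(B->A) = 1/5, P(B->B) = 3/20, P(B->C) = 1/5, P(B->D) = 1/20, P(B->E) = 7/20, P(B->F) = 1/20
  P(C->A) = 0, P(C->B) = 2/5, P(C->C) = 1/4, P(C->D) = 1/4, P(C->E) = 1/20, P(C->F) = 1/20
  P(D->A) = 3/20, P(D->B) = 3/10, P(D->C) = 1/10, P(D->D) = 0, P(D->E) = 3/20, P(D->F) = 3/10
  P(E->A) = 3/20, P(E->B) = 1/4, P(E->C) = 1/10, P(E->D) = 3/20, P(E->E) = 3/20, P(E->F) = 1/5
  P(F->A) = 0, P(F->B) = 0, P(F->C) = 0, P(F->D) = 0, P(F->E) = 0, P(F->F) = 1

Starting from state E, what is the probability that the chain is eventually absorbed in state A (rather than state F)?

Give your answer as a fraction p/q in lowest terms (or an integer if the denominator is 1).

Answer: 3979/8285

Derivation:
Let a_i = P(absorbed in A | start in state i).
Boundary conditions: a_A = 1, a_F = 0.
For each transient state i, a_i = sum_j P(i->j) * a_j:
  a_B = 1/5*a_A + 3/20*a_B + 1/5*a_C + 1/20*a_D + 7/20*a_E + 1/20*a_F
  a_C = 0*a_A + 2/5*a_B + 1/4*a_C + 1/4*a_D + 1/20*a_E + 1/20*a_F
  a_D = 3/20*a_A + 3/10*a_B + 1/10*a_C + 0*a_D + 3/20*a_E + 3/10*a_F
  a_E = 3/20*a_A + 1/4*a_B + 1/10*a_C + 3/20*a_D + 3/20*a_E + 1/5*a_F

Substituting a_A = 1 and a_F = 0, rearrange to (I - Q) a = r where r[i] = P(i -> A):
  [17/20, -1/5, -1/20, -7/20] . (a_B, a_C, a_D, a_E) = 1/5
  [-2/5, 3/4, -1/4, -1/20] . (a_B, a_C, a_D, a_E) = 0
  [-3/10, -1/10, 1, -3/20] . (a_B, a_C, a_D, a_E) = 3/20
  [-1/4, -1/10, -3/20, 17/20] . (a_B, a_C, a_D, a_E) = 3/20

Solving yields:
  a_B = 9499/16570
  a_C = 8041/16570
  a_D = 7333/16570
  a_E = 3979/8285

Starting state is E, so the absorption probability is a_E = 3979/8285.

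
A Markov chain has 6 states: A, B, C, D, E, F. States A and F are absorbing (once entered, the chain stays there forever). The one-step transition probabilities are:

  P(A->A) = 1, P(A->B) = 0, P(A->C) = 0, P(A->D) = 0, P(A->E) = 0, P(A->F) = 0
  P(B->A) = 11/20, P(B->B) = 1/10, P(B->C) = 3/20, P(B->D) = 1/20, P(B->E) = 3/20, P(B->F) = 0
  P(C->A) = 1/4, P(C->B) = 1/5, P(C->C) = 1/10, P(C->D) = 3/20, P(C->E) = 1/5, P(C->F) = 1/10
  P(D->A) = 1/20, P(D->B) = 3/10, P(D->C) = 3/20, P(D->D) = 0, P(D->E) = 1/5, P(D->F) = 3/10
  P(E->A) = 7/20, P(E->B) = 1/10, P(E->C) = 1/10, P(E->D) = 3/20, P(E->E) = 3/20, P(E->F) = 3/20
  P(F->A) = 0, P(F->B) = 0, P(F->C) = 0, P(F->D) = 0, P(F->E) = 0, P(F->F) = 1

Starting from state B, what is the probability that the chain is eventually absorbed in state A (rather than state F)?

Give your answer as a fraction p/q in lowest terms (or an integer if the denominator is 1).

Let a_i = P(absorbed in A | start in state i).
Boundary conditions: a_A = 1, a_F = 0.
For each transient state i, a_i = sum_j P(i->j) * a_j:
  a_B = 11/20*a_A + 1/10*a_B + 3/20*a_C + 1/20*a_D + 3/20*a_E + 0*a_F
  a_C = 1/4*a_A + 1/5*a_B + 1/10*a_C + 3/20*a_D + 1/5*a_E + 1/10*a_F
  a_D = 1/20*a_A + 3/10*a_B + 3/20*a_C + 0*a_D + 1/5*a_E + 3/10*a_F
  a_E = 7/20*a_A + 1/10*a_B + 1/10*a_C + 3/20*a_D + 3/20*a_E + 3/20*a_F

Substituting a_A = 1 and a_F = 0, rearrange to (I - Q) a = r where r[i] = P(i -> A):
  [9/10, -3/20, -1/20, -3/20] . (a_B, a_C, a_D, a_E) = 11/20
  [-1/5, 9/10, -3/20, -1/5] . (a_B, a_C, a_D, a_E) = 1/4
  [-3/10, -3/20, 1, -1/5] . (a_B, a_C, a_D, a_E) = 1/20
  [-1/10, -1/10, -3/20, 17/20] . (a_B, a_C, a_D, a_E) = 7/20

Solving yields:
  a_B = 4071/4630
  a_C = 1672/2315
  a_D = 1301/2315
  a_E = 1619/2315

Starting state is B, so the absorption probability is a_B = 4071/4630.

Answer: 4071/4630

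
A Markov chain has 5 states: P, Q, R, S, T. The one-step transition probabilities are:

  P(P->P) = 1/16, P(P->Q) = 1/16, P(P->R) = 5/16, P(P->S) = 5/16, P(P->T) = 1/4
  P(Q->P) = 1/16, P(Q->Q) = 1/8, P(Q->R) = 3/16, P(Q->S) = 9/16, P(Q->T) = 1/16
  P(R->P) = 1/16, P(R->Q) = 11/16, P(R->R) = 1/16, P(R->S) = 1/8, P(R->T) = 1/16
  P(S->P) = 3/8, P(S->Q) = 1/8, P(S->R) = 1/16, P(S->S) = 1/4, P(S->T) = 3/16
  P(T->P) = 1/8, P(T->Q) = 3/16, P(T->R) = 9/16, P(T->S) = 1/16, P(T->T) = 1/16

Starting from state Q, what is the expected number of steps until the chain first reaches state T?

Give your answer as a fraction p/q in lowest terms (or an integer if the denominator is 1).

Let h_i = expected steps to first reach T from state i.
Boundary: h_T = 0.
First-step equations for the other states:
  h_P = 1 + 1/16*h_P + 1/16*h_Q + 5/16*h_R + 5/16*h_S + 1/4*h_T
  h_Q = 1 + 1/16*h_P + 1/8*h_Q + 3/16*h_R + 9/16*h_S + 1/16*h_T
  h_R = 1 + 1/16*h_P + 11/16*h_Q + 1/16*h_R + 1/8*h_S + 1/16*h_T
  h_S = 1 + 3/8*h_P + 1/8*h_Q + 1/16*h_R + 1/4*h_S + 3/16*h_T

Substituting h_T = 0 and rearranging gives the linear system (I - Q) h = 1:
  [15/16, -1/16, -5/16, -5/16] . (h_P, h_Q, h_R, h_S) = 1
  [-1/16, 7/8, -3/16, -9/16] . (h_P, h_Q, h_R, h_S) = 1
  [-1/16, -11/16, 15/16, -1/8] . (h_P, h_Q, h_R, h_S) = 1
  [-3/8, -1/8, -1/16, 3/4] . (h_P, h_Q, h_R, h_S) = 1

Solving yields:
  h_P = 85344/13801
  h_Q = 100064/13801
  h_R = 105328/13801
  h_S = 86528/13801

Starting state is Q, so the expected hitting time is h_Q = 100064/13801.

Answer: 100064/13801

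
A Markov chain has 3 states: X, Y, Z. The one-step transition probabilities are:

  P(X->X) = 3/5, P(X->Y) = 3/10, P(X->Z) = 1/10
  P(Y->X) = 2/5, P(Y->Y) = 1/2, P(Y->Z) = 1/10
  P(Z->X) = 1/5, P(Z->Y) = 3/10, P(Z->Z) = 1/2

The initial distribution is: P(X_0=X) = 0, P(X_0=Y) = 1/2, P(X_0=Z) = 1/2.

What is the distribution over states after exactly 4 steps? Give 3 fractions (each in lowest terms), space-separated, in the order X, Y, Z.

Propagating the distribution step by step (d_{t+1} = d_t * P):
d_0 = (X=0, Y=1/2, Z=1/2)
  d_1[X] = 0*3/5 + 1/2*2/5 + 1/2*1/5 = 3/10
  d_1[Y] = 0*3/10 + 1/2*1/2 + 1/2*3/10 = 2/5
  d_1[Z] = 0*1/10 + 1/2*1/10 + 1/2*1/2 = 3/10
d_1 = (X=3/10, Y=2/5, Z=3/10)
  d_2[X] = 3/10*3/5 + 2/5*2/5 + 3/10*1/5 = 2/5
  d_2[Y] = 3/10*3/10 + 2/5*1/2 + 3/10*3/10 = 19/50
  d_2[Z] = 3/10*1/10 + 2/5*1/10 + 3/10*1/2 = 11/50
d_2 = (X=2/5, Y=19/50, Z=11/50)
  d_3[X] = 2/5*3/5 + 19/50*2/5 + 11/50*1/5 = 109/250
  d_3[Y] = 2/5*3/10 + 19/50*1/2 + 11/50*3/10 = 47/125
  d_3[Z] = 2/5*1/10 + 19/50*1/10 + 11/50*1/2 = 47/250
d_3 = (X=109/250, Y=47/125, Z=47/250)
  d_4[X] = 109/250*3/5 + 47/125*2/5 + 47/250*1/5 = 281/625
  d_4[Y] = 109/250*3/10 + 47/125*1/2 + 47/250*3/10 = 469/1250
  d_4[Z] = 109/250*1/10 + 47/125*1/10 + 47/250*1/2 = 219/1250
d_4 = (X=281/625, Y=469/1250, Z=219/1250)

Answer: 281/625 469/1250 219/1250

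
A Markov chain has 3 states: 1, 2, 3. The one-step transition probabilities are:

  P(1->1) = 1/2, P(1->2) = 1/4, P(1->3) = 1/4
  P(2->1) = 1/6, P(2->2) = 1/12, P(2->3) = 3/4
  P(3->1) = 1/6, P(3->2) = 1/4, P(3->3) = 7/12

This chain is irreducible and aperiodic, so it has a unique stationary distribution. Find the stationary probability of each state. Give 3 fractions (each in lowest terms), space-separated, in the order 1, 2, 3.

Answer: 1/4 3/14 15/28

Derivation:
The stationary distribution satisfies pi = pi * P, i.e.:
  pi_1 = 1/2*pi_1 + 1/6*pi_2 + 1/6*pi_3
  pi_2 = 1/4*pi_1 + 1/12*pi_2 + 1/4*pi_3
  pi_3 = 1/4*pi_1 + 3/4*pi_2 + 7/12*pi_3
with normalization: pi_1 + pi_2 + pi_3 = 1.

Using the first 2 balance equations plus normalization, the linear system A*pi = b is:
  [-1/2, 1/6, 1/6] . pi = 0
  [1/4, -11/12, 1/4] . pi = 0
  [1, 1, 1] . pi = 1

Solving yields:
  pi_1 = 1/4
  pi_2 = 3/14
  pi_3 = 15/28

Verification (pi * P):
  1/4*1/2 + 3/14*1/6 + 15/28*1/6 = 1/4 = pi_1  (ok)
  1/4*1/4 + 3/14*1/12 + 15/28*1/4 = 3/14 = pi_2  (ok)
  1/4*1/4 + 3/14*3/4 + 15/28*7/12 = 15/28 = pi_3  (ok)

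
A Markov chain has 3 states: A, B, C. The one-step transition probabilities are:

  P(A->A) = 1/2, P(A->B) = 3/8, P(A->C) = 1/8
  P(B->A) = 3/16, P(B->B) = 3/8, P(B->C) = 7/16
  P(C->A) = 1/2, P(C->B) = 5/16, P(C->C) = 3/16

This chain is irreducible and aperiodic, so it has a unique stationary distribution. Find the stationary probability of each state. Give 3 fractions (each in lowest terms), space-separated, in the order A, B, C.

Answer: 19/49 88/245 62/245

Derivation:
The stationary distribution satisfies pi = pi * P, i.e.:
  pi_A = 1/2*pi_A + 3/16*pi_B + 1/2*pi_C
  pi_B = 3/8*pi_A + 3/8*pi_B + 5/16*pi_C
  pi_C = 1/8*pi_A + 7/16*pi_B + 3/16*pi_C
with normalization: pi_A + pi_B + pi_C = 1.

Using the first 2 balance equations plus normalization, the linear system A*pi = b is:
  [-1/2, 3/16, 1/2] . pi = 0
  [3/8, -5/8, 5/16] . pi = 0
  [1, 1, 1] . pi = 1

Solving yields:
  pi_A = 19/49
  pi_B = 88/245
  pi_C = 62/245

Verification (pi * P):
  19/49*1/2 + 88/245*3/16 + 62/245*1/2 = 19/49 = pi_A  (ok)
  19/49*3/8 + 88/245*3/8 + 62/245*5/16 = 88/245 = pi_B  (ok)
  19/49*1/8 + 88/245*7/16 + 62/245*3/16 = 62/245 = pi_C  (ok)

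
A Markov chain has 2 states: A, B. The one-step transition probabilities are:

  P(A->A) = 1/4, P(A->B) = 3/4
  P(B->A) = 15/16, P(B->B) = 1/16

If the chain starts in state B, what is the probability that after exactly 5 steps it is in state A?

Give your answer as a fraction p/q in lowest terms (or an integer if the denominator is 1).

Answer: 672015/1048576

Derivation:
Computing P^5 by repeated multiplication:
P^1 =
  A: [1/4, 3/4]
  B: [15/16, 1/16]
P^2 =
  A: [49/64, 15/64]
  B: [75/256, 181/256]
P^3 =
  A: [421/1024, 603/1024]
  B: [3015/4096, 1081/4096]
P^4 =
  A: [10729/16384, 5655/16384]
  B: [28275/65536, 37261/65536]
P^5 =
  A: [127741/262144, 134403/262144]
  B: [672015/1048576, 376561/1048576]

(P^5)[B -> A] = 672015/1048576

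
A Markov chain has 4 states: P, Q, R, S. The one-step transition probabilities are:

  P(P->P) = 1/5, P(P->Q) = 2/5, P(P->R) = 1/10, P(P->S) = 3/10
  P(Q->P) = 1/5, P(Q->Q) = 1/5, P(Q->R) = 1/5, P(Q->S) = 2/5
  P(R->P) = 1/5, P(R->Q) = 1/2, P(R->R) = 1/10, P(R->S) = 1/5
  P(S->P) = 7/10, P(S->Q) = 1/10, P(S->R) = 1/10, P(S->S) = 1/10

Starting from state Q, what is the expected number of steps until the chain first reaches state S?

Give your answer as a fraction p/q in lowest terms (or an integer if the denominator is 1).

Let h_i = expected steps to first reach S from state i.
Boundary: h_S = 0.
First-step equations for the other states:
  h_P = 1 + 1/5*h_P + 2/5*h_Q + 1/10*h_R + 3/10*h_S
  h_Q = 1 + 1/5*h_P + 1/5*h_Q + 1/5*h_R + 2/5*h_S
  h_R = 1 + 1/5*h_P + 1/2*h_Q + 1/10*h_R + 1/5*h_S

Substituting h_S = 0 and rearranging gives the linear system (I - Q) h = 1:
  [4/5, -2/5, -1/10] . (h_P, h_Q, h_R) = 1
  [-1/5, 4/5, -1/5] . (h_P, h_Q, h_R) = 1
  [-1/5, -1/2, 9/10] . (h_P, h_Q, h_R) = 1

Solving yields:
  h_P = 595/191
  h_Q = 550/191
  h_R = 650/191

Starting state is Q, so the expected hitting time is h_Q = 550/191.

Answer: 550/191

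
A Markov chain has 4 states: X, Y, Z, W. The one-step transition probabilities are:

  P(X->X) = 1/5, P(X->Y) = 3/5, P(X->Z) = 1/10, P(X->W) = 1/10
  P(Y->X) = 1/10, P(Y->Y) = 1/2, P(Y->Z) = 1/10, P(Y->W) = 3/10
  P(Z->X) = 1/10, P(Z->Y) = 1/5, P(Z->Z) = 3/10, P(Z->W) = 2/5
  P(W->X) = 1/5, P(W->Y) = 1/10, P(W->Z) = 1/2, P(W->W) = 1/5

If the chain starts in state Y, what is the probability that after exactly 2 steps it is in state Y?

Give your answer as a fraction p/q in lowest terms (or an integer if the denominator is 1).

Answer: 9/25

Derivation:
Computing P^2 by repeated multiplication:
P^1 =
  X: [1/5, 3/5, 1/10, 1/10]
  Y: [1/10, 1/2, 1/10, 3/10]
  Z: [1/10, 1/5, 3/10, 2/5]
  W: [1/5, 1/10, 1/2, 1/5]
P^2 =
  X: [13/100, 9/20, 4/25, 13/50]
  Y: [7/50, 9/25, 6/25, 13/50]
  Z: [3/20, 13/50, 8/25, 27/100]
  W: [7/50, 29/100, 7/25, 29/100]

(P^2)[Y -> Y] = 9/25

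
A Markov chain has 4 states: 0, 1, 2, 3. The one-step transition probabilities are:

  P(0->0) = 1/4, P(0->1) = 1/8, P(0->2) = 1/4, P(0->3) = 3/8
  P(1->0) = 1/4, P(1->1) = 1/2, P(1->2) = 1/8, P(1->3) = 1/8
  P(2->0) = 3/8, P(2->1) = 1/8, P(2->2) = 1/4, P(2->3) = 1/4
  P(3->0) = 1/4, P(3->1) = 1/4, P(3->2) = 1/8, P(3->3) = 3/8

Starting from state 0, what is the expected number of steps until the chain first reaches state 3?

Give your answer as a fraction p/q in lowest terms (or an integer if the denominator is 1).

Answer: 64/19

Derivation:
Let h_i = expected steps to first reach 3 from state i.
Boundary: h_3 = 0.
First-step equations for the other states:
  h_0 = 1 + 1/4*h_0 + 1/8*h_1 + 1/4*h_2 + 3/8*h_3
  h_1 = 1 + 1/4*h_0 + 1/2*h_1 + 1/8*h_2 + 1/8*h_3
  h_2 = 1 + 3/8*h_0 + 1/8*h_1 + 1/4*h_2 + 1/4*h_3

Substituting h_3 = 0 and rearranging gives the linear system (I - Q) h = 1:
  [3/4, -1/8, -1/4] . (h_0, h_1, h_2) = 1
  [-1/4, 1/2, -1/8] . (h_0, h_1, h_2) = 1
  [-3/8, -1/8, 3/4] . (h_0, h_1, h_2) = 1

Solving yields:
  h_0 = 64/19
  h_1 = 88/19
  h_2 = 72/19

Starting state is 0, so the expected hitting time is h_0 = 64/19.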